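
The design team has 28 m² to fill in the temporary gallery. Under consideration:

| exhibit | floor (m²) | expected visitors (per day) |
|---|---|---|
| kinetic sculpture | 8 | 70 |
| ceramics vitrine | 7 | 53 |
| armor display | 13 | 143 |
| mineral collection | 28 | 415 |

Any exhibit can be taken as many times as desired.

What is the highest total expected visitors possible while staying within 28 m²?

By expected visitors per m²: mineral collection 14.82, armor display 11.00, kinetic sculpture 8.75, ceramics vitrine 7.57 lead.
Mineral collection uses 28 of the 28 m² and totals 415.
Nothing else within 28 m² beats 415.

415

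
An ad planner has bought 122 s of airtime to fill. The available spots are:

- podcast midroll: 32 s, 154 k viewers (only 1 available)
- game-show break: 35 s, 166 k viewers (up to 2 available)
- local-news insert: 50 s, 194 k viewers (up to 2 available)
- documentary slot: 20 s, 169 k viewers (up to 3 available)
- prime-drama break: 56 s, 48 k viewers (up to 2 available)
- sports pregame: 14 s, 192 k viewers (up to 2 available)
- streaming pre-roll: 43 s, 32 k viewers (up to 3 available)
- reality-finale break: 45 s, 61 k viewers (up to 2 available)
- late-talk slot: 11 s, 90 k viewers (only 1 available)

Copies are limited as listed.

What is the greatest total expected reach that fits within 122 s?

Greedy by ratio would take 3×documentary slot + 2×sports pregame + late-talk slot: 99 s used, total 981.
Dropping late-talk slot frees 11 s; slotting in podcast midroll (32 s) lifts the total to 1045 at 120 s.
The spare 2 s is too small for any remaining spot, and no exchange beats 1045.

1045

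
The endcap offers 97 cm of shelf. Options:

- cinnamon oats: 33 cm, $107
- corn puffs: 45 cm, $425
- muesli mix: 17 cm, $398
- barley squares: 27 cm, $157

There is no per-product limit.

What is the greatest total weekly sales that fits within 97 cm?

1990

5×muesli mix uses 85 of the 97 cm and totals 1990.
Every other selection either busts 97 cm or fails to beat 1990.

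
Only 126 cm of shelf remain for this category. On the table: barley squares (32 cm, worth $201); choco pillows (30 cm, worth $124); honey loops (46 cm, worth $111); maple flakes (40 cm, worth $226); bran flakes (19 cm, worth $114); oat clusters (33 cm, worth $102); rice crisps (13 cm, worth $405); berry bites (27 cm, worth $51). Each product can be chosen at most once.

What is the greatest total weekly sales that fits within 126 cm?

Taking the top-ratio products first gives barley squares + maple flakes + bran flakes + rice crisps for 946 (104 cm).
Replace bran flakes with choco pillows: the trade gains 10 net, giving 956 at 115 cm.
Nothing else within 126 cm beats 956.

956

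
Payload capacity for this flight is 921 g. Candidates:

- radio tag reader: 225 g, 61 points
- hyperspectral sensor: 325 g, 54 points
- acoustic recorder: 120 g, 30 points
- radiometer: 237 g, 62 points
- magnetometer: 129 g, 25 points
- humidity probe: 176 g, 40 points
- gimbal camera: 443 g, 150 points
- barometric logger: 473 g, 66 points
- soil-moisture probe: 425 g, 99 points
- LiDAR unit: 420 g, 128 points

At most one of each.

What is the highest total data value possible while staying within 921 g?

Taking gimbal camera + LiDAR unit: 863 g used, 278 in data value.
The closest alternative, radio tag reader + radiometer + gimbal camera, reaches only 273.

278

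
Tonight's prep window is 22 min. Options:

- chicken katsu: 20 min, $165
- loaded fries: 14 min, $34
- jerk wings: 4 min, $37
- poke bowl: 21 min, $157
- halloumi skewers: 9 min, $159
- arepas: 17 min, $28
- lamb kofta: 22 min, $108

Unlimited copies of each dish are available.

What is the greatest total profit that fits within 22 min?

355

Taking jerk wings + 2×halloumi skewers: 22 min used, 355 in profit.
Every other selection either busts 22 min or fails to beat 355.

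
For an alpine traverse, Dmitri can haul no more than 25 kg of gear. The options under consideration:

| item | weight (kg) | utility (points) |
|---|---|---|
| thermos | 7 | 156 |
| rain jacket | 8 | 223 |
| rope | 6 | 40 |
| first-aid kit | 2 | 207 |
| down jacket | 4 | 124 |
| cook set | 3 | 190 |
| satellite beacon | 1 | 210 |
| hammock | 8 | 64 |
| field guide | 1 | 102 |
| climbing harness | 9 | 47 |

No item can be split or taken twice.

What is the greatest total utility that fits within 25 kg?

Ranking by ratio (utility/kg): satellite beacon 210.00, first-aid kit 103.50, field guide 102.00.
Greedy by ratio would take rain jacket + rope + first-aid kit + down jacket + cook set + satellite beacon + field guide: 25 kg used, total 1096.
Dropping rope and field guide frees 7 kg; slotting in thermos (7 kg) lifts the total to 1110 at 25 kg.
No other feasible combination exceeds 1110.

1110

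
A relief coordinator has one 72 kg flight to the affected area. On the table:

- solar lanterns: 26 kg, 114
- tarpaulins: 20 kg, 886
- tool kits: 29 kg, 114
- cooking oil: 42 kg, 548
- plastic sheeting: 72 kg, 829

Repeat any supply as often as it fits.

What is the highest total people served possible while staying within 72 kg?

2658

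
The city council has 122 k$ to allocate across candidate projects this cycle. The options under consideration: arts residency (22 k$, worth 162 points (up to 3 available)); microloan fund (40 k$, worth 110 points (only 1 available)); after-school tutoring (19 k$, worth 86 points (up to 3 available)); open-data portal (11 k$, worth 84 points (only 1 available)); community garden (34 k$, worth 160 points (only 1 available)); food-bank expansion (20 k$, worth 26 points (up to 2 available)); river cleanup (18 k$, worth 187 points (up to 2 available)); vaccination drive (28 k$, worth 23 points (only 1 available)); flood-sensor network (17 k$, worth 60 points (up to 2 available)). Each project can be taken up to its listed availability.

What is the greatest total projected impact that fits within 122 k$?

946

Ranking by ratio (projected impact/k$): river cleanup 10.39, open-data portal 7.64, arts residency 7.36.
Greedy by ratio would take 3×arts residency + open-data portal + 2×river cleanup: 113 k$ used, total 944.
Dropping open-data portal frees 11 k$; slotting in after-school tutoring (19 k$) lifts the total to 946 at 121 k$.
The spare 1 k$ is too small for any remaining project, and no exchange beats 946.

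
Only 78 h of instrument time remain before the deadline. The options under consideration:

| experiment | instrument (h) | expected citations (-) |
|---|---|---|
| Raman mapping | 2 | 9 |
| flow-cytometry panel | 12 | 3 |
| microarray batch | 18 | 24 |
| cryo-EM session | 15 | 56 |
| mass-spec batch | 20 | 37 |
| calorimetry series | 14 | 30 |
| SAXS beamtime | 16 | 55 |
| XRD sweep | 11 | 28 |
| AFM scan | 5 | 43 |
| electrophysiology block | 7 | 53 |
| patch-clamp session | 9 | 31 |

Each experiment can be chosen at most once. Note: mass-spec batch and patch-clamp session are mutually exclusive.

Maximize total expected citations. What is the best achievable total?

A density-first pass picks Raman mapping + flow-cytometry panel + cryo-EM session + SAXS beamtime + XRD sweep + AFM scan + electrophysiology block + patch-clamp session — 278 at 77 h.
Replace Raman mapping and flow-cytometry panel with calorimetry series: the trade gains 18 net, giving 296 at 77 h.
The closest alternative, Raman mapping + cryo-EM session + mass-spec batch + SAXS beamtime + XRD sweep + AFM scan + electrophysiology block, reaches only 281.

296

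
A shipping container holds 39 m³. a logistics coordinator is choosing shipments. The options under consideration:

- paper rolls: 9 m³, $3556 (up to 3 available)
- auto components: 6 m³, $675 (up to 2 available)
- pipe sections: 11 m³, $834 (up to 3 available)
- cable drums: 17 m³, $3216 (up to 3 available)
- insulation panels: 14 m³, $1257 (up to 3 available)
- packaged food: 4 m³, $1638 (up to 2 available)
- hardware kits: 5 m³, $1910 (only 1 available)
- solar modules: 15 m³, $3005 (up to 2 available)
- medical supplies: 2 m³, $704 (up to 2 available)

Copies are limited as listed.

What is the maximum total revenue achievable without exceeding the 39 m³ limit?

By revenue per m³: packaged food 409.50, paper rolls 395.11, hardware kits 382.00, medical supplies 352.00 lead.
Best packing: 3×paper rolls + 2×packaged food + 2×medical supplies — 39 m³, 15352 total.
That's the maximum — no swap from here does better than 15352.

15352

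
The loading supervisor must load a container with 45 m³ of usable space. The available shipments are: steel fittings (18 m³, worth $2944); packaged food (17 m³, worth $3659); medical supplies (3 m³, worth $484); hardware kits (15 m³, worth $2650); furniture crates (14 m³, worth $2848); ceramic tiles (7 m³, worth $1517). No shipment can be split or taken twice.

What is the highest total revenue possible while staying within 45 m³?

8604

The ratio heuristic lands on packaged food + medical supplies + furniture crates + ceramic tiles (8508) but leaves 4 m³ idle.
The 14 m³ tied up in furniture crates is better spent on steel fittings — total rises to 8604 (45 m³).
The closest alternative, packaged food + medical supplies + furniture crates + ceramic tiles, reaches only 8508.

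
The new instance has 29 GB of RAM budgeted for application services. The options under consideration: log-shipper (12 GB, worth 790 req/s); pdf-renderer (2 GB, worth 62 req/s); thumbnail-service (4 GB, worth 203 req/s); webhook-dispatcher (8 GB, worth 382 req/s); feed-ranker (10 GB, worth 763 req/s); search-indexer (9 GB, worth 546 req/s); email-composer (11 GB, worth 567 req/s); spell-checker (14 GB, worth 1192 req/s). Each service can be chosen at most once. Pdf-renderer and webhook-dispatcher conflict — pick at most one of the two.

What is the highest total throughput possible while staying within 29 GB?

2158

Density check — spell-checker 85.14, feed-ranker 76.30, log-shipper 65.83 are the best per GB.
The ratio ordering already packs tightly: thumbnail-service + feed-ranker + spell-checker, 28 GB, 2158.
The closest alternative, log-shipper + pdf-renderer + spell-checker, reaches only 2044.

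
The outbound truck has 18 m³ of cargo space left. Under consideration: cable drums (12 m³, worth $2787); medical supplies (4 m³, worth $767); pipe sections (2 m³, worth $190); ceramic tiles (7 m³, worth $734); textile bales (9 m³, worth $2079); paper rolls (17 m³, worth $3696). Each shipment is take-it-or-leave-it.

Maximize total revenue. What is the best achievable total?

3744

Density check — cable drums 232.25, textile bales 231.00, paper rolls 217.41, medical supplies 191.75 are the best per m³.
Taking cable drums + medical supplies + pipe sections: 18 m³ used, 3744 in revenue.
The closest alternative, paper rolls, reaches only 3696.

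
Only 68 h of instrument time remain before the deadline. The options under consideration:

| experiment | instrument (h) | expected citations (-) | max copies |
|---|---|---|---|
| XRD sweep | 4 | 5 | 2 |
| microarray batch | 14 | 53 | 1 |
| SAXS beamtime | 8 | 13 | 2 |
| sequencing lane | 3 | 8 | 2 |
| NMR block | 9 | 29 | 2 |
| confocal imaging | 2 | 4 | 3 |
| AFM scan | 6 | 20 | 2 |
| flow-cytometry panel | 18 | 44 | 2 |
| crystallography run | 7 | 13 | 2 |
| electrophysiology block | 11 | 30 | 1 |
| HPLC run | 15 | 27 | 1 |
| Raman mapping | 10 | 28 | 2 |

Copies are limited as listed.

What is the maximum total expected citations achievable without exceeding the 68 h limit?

217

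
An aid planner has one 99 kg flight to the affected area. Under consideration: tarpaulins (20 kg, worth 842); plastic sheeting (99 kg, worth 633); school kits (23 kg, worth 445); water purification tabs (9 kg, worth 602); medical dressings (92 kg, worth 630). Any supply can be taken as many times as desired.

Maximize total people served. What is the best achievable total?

Best packing: 11×water purification tabs — 99 kg, 6622 total.
Nothing else within 99 kg beats 6622.

6622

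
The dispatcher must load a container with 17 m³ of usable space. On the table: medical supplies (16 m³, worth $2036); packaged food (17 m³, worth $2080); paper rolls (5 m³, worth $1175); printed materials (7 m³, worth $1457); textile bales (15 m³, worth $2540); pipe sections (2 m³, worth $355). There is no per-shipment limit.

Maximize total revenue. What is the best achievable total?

Ranking by ratio (revenue/m³): paper rolls 235.00, printed materials 208.14, pipe sections 177.50.
The ratio ordering already packs tightly: 3×paper rolls + pipe sections, 17 m³, 3880.

3880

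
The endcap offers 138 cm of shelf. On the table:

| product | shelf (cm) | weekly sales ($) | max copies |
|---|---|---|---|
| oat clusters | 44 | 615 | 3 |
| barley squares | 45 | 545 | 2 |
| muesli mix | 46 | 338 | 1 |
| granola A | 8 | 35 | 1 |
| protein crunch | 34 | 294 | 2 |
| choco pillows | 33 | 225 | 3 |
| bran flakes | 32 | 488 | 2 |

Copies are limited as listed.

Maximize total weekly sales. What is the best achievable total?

Filling by ratio: oat clusters + granola A + 2×bran flakes for 1626, with 22 cm left unused.
The 72 cm tied up in granola A and 2×bran flakes is better spent on 2×oat clusters — total rises to 1845 (132 cm).
That's the maximum — no swap from here does better than 1845.

1845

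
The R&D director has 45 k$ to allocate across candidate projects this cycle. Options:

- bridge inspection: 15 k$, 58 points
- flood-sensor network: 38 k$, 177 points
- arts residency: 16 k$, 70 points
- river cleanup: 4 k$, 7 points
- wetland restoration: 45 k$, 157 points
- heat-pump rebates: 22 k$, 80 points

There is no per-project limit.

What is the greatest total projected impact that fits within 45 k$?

The ratio ordering already packs tightly: flood-sensor network + river cleanup, 42 k$, 184.
Every other selection either busts 45 k$ or fails to beat 184.

184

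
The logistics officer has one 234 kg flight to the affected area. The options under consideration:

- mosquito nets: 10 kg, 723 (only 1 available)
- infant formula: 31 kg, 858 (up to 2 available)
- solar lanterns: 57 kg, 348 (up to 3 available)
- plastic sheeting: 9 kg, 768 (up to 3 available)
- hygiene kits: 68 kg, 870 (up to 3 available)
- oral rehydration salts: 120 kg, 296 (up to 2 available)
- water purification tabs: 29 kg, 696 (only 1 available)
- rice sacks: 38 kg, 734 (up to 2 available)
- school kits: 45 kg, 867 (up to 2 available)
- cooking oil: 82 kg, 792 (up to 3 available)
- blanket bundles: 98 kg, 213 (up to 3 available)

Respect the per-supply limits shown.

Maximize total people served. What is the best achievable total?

Density check — plastic sheeting 85.33, mosquito nets 72.30, infant formula 27.68 are the best per kg.
Filling by ratio: mosquito nets + 2×infant formula + 3×plastic sheeting + water purification tabs + 2×rice sacks for 6907, with 30 kg left unused.
The 67 kg tied up in water purification tabs and rice sacks is better spent on 2×school kits — total rises to 7211 (227 kg).
Nothing else within 234 kg beats 7211.

7211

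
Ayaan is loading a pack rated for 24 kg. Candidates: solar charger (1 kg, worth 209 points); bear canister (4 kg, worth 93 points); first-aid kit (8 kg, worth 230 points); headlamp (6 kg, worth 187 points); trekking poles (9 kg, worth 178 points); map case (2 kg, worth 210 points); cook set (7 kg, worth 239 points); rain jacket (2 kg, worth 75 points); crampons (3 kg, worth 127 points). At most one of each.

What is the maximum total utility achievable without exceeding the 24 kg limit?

1090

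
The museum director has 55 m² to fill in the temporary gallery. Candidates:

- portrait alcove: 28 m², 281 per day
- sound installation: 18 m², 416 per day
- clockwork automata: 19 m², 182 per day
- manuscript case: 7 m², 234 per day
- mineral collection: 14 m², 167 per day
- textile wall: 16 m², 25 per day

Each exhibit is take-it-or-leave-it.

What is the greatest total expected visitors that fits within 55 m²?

Greedy by ratio would take sound installation + manuscript case + mineral collection + textile wall: 55 m² used, total 842.
Replace mineral collection and textile wall with portrait alcove: the trade gains 89 net, giving 931 at 53 m².

931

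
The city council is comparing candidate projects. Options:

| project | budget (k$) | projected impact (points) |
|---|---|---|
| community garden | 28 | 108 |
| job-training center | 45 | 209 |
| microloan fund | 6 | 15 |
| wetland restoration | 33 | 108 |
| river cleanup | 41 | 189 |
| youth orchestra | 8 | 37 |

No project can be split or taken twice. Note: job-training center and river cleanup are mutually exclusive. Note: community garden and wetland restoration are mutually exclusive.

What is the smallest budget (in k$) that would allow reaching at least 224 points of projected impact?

49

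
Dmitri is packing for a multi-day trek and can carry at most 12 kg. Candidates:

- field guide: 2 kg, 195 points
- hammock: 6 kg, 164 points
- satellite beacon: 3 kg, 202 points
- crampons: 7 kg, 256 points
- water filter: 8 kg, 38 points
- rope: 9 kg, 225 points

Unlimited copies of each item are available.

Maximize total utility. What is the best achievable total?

1170

Density check — field guide 97.50, satellite beacon 67.33, crampons 36.57 are the best per kg.
Best packing: 6×field guide — 12 kg, 1170 total.
Every other selection either busts 12 kg or fails to beat 1170.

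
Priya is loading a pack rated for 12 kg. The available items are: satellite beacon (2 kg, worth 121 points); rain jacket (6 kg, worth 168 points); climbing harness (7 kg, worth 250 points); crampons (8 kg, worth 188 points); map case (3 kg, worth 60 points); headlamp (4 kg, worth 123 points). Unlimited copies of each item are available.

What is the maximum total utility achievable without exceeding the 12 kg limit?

Ranking by ratio (utility/kg): satellite beacon 60.50, climbing harness 35.71, headlamp 30.75, rain jacket 28.00.
Best packing: 6×satellite beacon — 12 kg, 726 total.
That's the maximum — no swap from here does better than 726.

726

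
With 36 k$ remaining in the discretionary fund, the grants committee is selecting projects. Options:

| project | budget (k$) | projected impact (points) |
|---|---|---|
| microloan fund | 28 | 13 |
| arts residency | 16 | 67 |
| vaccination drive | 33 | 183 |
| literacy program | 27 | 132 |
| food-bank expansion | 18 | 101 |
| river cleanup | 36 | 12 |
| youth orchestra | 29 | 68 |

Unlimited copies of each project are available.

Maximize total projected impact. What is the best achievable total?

Best packing: 2×food-bank expansion — 36 k$, 202 total.

202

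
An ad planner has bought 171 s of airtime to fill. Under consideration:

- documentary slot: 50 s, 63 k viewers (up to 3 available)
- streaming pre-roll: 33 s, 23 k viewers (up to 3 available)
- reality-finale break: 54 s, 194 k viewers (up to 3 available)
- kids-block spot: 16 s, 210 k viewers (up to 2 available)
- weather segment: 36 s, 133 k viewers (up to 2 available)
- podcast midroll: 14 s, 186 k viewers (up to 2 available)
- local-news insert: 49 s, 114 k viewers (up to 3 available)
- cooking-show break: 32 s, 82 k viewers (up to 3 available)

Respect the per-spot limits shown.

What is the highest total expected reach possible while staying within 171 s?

Taking the top-ratio spots first gives 2×kids-block spot + 2×weather segment + 2×podcast midroll + cooking-show break for 1140 (164 s).
Replace 2×weather segment and cooking-show break with 2×reality-finale break: the trade gains 40 net, giving 1180 at 168 s.
Nothing else within 171 s beats 1180.

1180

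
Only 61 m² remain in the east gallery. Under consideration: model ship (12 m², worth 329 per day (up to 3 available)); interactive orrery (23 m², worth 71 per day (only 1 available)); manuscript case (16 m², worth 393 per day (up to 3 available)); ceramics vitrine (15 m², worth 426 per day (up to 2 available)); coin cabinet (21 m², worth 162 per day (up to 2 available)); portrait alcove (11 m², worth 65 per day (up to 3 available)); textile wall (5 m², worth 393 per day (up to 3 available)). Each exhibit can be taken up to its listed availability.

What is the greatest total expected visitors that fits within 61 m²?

Density check — textile wall 78.60, ceramics vitrine 28.40, model ship 27.42 are the best per m².
The ratio heuristic lands on model ship + 2×ceramics vitrine + 3×textile wall (2360) but leaves 4 m² idle.
Replace model ship with manuscript case: the trade gains 64 net, giving 2424 at 61 m².

2424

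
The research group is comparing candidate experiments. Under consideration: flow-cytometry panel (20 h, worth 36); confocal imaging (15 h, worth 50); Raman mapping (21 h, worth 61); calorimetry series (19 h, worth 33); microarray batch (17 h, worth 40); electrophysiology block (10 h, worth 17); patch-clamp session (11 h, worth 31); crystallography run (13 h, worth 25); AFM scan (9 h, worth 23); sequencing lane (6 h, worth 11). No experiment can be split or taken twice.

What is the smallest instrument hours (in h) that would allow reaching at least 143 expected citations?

Look for the lowest-instrument combination reaching 143.
confocal imaging + Raman mapping + AFM scan + sequencing lane reaches 145 using 51 h.
Any bundle with less than 51 h falls short of 143.

51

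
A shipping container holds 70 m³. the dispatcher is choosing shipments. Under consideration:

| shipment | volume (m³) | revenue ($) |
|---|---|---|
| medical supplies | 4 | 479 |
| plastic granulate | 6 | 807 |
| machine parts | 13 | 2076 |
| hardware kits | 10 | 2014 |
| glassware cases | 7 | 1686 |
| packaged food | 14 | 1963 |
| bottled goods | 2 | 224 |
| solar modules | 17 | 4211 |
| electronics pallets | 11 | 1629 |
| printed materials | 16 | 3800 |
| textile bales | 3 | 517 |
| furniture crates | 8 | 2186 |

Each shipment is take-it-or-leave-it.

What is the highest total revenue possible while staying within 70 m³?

The ratio heuristic lands on plastic granulate + hardware kits + glassware cases + bottled goods + solar modules + printed materials + textile bales + furniture crates (15445) but leaves 1 m³ idle.
Dropping plastic granulate and bottled goods and textile bales frees 11 m³; slotting in electronics pallets (11 m³) lifts the total to 15526 at 69 m³.

15526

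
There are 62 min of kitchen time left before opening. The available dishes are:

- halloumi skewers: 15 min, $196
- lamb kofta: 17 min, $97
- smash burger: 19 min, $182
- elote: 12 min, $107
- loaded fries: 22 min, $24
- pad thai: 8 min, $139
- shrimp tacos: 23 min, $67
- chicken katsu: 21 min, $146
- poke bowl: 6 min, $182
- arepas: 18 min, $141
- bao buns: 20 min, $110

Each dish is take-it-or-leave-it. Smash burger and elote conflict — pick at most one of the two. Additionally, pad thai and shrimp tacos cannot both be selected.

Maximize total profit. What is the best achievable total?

770

Best packing: halloumi skewers + elote + pad thai + chicken katsu + poke bowl — 62 min, 770 total.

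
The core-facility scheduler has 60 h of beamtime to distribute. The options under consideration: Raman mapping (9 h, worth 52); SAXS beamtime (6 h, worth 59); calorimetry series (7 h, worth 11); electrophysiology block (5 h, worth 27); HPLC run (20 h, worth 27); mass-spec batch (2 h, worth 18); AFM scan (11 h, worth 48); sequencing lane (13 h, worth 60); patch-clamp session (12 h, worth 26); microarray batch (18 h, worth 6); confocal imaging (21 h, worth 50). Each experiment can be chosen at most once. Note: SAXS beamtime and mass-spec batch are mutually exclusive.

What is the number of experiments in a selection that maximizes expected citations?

Best achievable expected citations is 272.
For example Raman mapping + SAXS beamtime + electrophysiology block + AFM scan + sequencing lane + patch-clamp session achieves it, using 56 h.
Every optimal selection uses 6 experiments.

6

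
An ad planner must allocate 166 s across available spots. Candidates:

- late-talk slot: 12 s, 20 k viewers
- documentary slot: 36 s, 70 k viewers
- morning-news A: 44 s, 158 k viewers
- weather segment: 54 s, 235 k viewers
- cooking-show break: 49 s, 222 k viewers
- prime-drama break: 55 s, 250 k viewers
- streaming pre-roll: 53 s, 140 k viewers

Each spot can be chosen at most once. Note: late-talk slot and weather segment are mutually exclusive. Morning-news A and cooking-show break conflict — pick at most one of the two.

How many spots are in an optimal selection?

The maximum expected reach within 166 s is 707.
For example weather segment + cooking-show break + prime-drama break achieves it, using 158 s.
Every optimal selection uses 3 spots.

3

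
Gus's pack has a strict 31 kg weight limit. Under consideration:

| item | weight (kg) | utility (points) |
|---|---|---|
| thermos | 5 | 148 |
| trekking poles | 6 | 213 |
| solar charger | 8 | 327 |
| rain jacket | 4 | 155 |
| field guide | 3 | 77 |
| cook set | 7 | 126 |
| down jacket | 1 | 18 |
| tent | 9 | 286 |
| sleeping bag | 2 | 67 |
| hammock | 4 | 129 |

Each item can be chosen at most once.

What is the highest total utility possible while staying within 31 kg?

1110

The ratio heuristic lands on thermos + trekking poles + solar charger + rain jacket + down jacket + sleeping bag + hammock (1057) but leaves 1 kg idle.
Dropping thermos and down jacket and sleeping bag frees 8 kg; slotting in tent (9 kg) lifts the total to 1110 at 31 kg.
The closest alternative, trekking poles + solar charger + rain jacket + field guide + down jacket + tent, reaches only 1076.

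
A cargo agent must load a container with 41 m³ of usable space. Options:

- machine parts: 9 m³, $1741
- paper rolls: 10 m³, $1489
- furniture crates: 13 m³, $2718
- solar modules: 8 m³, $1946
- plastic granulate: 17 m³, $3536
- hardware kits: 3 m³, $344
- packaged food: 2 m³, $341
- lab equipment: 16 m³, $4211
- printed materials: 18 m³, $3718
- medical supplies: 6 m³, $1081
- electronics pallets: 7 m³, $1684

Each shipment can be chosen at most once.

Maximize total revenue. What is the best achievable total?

Taking the top-ratio shipments first gives machine parts + solar modules + lab equipment + electronics pallets for 9582 (40 m³).
The 16 m³ tied up in machine parts and electronics pallets is better spent on plastic granulate — total rises to 9693 (41 m³).
That's the maximum — no swap from here does better than 9693.

9693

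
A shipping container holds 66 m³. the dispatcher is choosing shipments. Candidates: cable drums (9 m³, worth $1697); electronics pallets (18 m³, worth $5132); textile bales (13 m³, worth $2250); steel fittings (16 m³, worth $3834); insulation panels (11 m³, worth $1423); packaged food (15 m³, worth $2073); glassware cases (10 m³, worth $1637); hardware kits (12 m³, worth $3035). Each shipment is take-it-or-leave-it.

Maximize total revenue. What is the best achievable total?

The ratio ordering already packs tightly: cable drums + electronics pallets + steel fittings + glassware cases + hardware kits, 65 m³, 15335.
The closest alternative, cable drums + electronics pallets + steel fittings + insulation panels + hardware kits, reaches only 15121.

15335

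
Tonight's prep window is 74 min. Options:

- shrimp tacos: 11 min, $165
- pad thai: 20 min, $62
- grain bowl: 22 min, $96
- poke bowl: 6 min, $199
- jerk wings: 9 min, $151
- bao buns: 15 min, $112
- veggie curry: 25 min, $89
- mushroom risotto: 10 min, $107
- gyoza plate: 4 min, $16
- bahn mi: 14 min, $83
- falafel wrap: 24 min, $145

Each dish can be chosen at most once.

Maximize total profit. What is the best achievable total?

850

Greedy by ratio would take shrimp tacos + poke bowl + jerk wings + bao buns + mushroom risotto + gyoza plate + bahn mi: 69 min used, total 833.
Dropping bao buns and gyoza plate frees 19 min; slotting in falafel wrap (24 min) lifts the total to 850 at 74 min.
Nothing else within 74 min beats 850.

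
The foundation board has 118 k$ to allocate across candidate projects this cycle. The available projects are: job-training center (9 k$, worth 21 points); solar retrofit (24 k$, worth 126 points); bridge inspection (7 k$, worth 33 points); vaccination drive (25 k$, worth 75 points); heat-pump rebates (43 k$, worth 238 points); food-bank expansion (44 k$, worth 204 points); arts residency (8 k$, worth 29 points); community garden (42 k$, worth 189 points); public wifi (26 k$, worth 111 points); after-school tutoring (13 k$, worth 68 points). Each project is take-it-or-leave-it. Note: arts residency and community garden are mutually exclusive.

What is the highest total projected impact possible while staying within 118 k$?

Ranking by ratio (projected impact/k$): heat-pump rebates 5.53, solar retrofit 5.25, after-school tutoring 5.23, bridge inspection 4.71.
A density-first pass picks solar retrofit + bridge inspection + heat-pump rebates + public wifi + after-school tutoring — 576 at 113 k$.
The 39 k$ tied up in public wifi and after-school tutoring is better spent on food-bank expansion — total rises to 601 (118 k$).
Runner-up solar retrofit + bridge inspection + heat-pump rebates + community garden tops out at 586.

601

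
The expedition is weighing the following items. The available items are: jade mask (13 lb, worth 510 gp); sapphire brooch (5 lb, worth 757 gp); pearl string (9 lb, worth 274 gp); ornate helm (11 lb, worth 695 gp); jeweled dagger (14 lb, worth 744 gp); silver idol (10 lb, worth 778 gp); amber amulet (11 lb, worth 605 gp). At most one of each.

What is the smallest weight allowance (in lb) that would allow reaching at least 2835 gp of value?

37

Look for the lowest-weight combination reaching 2835.
sapphire brooch + ornate helm + silver idol + amber amulet: 2835 value at 37 lb.
No combination under 37 lb hits 2835.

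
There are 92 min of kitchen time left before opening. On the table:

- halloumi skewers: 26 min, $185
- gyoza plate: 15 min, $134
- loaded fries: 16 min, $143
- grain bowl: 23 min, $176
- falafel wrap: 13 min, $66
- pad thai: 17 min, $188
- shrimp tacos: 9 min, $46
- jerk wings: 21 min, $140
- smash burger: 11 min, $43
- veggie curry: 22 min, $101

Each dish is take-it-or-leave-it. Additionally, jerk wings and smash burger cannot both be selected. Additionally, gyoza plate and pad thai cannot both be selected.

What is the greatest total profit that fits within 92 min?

738

Density check — pad thai 11.06, loaded fries 8.94, gyoza plate 8.93, grain bowl 7.65 are the best per min.
Halloumi skewers + loaded fries + grain bowl + pad thai + shrimp tacos uses 91 of the 92 min and totals 738.
The spare 1 min is too small for any remaining dish, and no feasible exchange beats 738.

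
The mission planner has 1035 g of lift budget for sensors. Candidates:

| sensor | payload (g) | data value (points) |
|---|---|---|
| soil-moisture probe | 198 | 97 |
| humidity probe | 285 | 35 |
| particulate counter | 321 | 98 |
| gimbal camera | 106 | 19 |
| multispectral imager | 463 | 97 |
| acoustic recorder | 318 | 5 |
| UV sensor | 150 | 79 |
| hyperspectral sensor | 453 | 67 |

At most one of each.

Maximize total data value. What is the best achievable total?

Ranking by ratio (data value/g): UV sensor 0.53, soil-moisture probe 0.49, particulate counter 0.31.
Greedy by ratio would take soil-moisture probe + particulate counter + gimbal camera + UV sensor: 775 g used, total 293.
Replace gimbal camera with humidity probe: the trade gains 16 net, giving 309 at 954 g.
Next best is soil-moisture probe + particulate counter + gimbal camera + UV sensor at 293 (775 g) — short by 16.

309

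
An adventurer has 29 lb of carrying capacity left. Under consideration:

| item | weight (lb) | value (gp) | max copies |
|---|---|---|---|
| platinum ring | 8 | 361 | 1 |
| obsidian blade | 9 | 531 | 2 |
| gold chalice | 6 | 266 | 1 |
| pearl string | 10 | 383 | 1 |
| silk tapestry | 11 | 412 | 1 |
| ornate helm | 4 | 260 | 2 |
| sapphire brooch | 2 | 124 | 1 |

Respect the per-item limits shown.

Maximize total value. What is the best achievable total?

1706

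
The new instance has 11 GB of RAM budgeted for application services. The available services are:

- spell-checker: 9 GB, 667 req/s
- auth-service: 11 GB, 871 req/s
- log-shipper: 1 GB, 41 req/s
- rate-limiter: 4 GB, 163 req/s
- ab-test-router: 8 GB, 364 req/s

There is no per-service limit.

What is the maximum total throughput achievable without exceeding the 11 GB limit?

871

Auth-service uses 11 of the 11 GB and totals 871.
No other feasible combination exceeds 871.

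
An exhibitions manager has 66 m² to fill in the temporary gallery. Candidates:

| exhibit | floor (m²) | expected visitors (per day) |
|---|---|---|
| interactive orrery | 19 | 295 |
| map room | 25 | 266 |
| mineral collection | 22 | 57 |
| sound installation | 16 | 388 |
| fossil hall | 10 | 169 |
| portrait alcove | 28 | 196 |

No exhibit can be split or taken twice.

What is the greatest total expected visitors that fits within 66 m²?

By expected visitors per m²: sound installation 24.25, fossil hall 16.90, interactive orrery 15.53, map room 10.64 lead.
The ratio heuristic lands on interactive orrery + sound installation + fossil hall (852) but leaves 21 m² idle.
The 10 m² tied up in fossil hall is better spent on map room — total rises to 949 (60 m²).

949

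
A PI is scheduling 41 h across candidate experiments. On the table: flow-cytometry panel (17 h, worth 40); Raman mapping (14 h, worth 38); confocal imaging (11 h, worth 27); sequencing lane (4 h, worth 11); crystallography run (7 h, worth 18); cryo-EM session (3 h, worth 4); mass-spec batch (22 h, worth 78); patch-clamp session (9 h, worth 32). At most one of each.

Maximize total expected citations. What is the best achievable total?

A density-first pass picks sequencing lane + cryo-EM session + mass-spec batch + patch-clamp session — 125 at 38 h.
Dropping sequencing lane frees 4 h; slotting in crystallography run (7 h) lifts the total to 132 at 41 h.
Nothing else within 41 h beats 132.

132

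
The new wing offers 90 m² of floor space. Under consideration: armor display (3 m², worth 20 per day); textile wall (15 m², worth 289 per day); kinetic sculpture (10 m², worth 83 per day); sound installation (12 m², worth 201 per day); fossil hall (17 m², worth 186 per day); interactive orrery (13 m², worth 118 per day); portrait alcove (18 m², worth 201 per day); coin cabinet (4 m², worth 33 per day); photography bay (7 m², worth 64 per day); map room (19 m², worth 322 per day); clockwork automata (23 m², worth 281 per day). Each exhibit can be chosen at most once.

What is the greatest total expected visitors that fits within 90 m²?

1314

Taking armor display + textile wall + sound installation + portrait alcove + map room + clockwork automata: 90 m² used, 1314 in expected visitors.
Next best is textile wall + sound installation + fossil hall + coin cabinet + map room + clockwork automata at 1312 (90 m²) — short by 2.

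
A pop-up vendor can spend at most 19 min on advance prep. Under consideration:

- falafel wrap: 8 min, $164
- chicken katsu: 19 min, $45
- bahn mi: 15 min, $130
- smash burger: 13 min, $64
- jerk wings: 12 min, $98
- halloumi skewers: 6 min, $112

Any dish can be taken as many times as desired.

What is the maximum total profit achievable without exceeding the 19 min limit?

Filling by ratio: 2×falafel wrap for 328, with 3 min left unused.
Dropping 2×falafel wrap frees 16 min; slotting in 3×halloumi skewers (18 min) lifts the total to 336 at 18 min.
No other feasible combination exceeds 336.

336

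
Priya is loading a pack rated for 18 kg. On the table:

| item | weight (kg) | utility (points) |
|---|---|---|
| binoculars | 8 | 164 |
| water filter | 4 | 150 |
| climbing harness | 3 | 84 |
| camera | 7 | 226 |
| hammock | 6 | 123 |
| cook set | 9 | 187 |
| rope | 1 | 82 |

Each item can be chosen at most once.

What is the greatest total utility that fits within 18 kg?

The ratio heuristic lands on water filter + climbing harness + camera + rope (542) but leaves 3 kg idle.
The 3 kg tied up in climbing harness is better spent on hammock — total rises to 581 (18 kg).

581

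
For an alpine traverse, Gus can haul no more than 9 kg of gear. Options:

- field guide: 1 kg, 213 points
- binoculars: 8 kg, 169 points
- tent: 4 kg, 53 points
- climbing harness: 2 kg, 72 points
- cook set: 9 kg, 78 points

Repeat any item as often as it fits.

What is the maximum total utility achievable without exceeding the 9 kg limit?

Best packing: 9×field guide — 9 kg, 1917 total.

1917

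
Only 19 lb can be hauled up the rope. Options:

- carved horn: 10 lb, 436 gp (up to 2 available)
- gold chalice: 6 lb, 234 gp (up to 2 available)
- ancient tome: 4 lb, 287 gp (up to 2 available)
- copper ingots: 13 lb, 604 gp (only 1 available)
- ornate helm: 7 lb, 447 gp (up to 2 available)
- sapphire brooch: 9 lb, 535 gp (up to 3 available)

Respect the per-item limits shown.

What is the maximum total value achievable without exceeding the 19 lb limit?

1181

Taking the top-ratio items first gives 2×ancient tome + ornate helm for 1021 (15 lb).
Dropping ancient tome frees 4 lb; slotting in ornate helm (7 lb) lifts the total to 1181 at 18 lb.
No other feasible combination exceeds 1181.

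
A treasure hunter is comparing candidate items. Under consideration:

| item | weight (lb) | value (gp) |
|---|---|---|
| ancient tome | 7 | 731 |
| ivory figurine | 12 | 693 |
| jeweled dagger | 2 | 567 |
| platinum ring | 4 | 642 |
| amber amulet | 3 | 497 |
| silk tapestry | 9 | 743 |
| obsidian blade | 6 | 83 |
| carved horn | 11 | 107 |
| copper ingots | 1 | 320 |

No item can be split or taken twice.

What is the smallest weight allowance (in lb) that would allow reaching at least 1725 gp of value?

10

Look for the lowest-weight combination reaching 1725.
jeweled dagger + platinum ring + amber amulet + copper ingots: 2026 value at 10 lb.
Any bundle with less than 10 lb falls short of 1725.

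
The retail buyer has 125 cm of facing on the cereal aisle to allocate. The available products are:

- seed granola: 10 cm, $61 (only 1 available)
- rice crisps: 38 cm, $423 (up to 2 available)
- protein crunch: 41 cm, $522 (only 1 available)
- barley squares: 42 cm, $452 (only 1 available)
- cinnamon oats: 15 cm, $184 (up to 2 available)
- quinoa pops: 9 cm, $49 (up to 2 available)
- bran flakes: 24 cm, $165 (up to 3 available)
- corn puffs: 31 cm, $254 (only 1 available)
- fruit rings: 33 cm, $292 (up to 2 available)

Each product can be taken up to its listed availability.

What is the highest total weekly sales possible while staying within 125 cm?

1403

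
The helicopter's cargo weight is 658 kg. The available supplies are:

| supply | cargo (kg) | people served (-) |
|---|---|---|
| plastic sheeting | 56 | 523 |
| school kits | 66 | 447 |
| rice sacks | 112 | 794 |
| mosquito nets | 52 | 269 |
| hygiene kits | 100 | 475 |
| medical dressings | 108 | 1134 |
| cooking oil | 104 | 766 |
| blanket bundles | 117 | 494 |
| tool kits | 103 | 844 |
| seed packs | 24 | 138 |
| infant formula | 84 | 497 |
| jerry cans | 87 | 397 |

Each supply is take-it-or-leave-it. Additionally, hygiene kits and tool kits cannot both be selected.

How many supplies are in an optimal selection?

The maximum people served within 658 kg is 5143.
For example plastic sheeting + school kits + rice sacks + medical dressings + cooking oil + tool kits + seed packs + infant formula achieves it, using 657 kg.
Every optimal selection uses 8 supplies.

8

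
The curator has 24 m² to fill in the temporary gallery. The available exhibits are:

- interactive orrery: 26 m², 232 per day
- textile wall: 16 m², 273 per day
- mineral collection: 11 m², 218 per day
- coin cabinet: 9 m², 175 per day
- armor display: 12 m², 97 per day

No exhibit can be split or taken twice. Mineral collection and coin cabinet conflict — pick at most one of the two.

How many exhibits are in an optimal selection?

2

The maximum expected visitors within 24 m² is 315.
For example mineral collection + armor display achieves it, using 23 m².
Every optimal selection uses 2 exhibits.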